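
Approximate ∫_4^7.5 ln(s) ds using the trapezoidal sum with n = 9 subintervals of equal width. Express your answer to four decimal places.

6.0651

Δs = (7.5 − 4)/9 = 7/18.
f(4) ≈ 1.3863, f(79/18) ≈ 1.4791, f(43/9) ≈ 1.5640, f(31/6) ≈ 1.6422, f(50/9) ≈ 1.7148, f(107/18) ≈ 1.7825, f(19/3) ≈ 1.8458, f(121/18) ≈ 1.9054, f(64/9) ≈ 1.9617, f(7.5) ≈ 2.0149.
T_9 = (Δs/2)·[f(s_0) + 2f(s_1) + ... + 2f(s_{8}) + f(s_9)].
Sum ≈ 6.0651.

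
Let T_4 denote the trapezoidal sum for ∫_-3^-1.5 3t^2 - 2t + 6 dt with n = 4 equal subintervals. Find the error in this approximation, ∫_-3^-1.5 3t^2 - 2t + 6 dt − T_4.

Exact integral: ∫_-3^-1.5 f(t) dt = 39.375.
T_4 = 39.48046875.
Error = 39.375 − 39.48046875 = -0.10546875.

-0.10546875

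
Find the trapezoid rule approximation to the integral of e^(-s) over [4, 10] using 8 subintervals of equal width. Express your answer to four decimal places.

Δs = (10 − 4)/8 = 0.75.
f(4) ≈ 0.0183, f(4.75) ≈ 0.0087, f(5.5) ≈ 0.0041, f(6.25) ≈ 0.0019, f(7) ≈ 0.0009, f(7.75) ≈ 0.0004, f(8.5) ≈ 0.0002, f(9.25) ≈ 0.0001, f(10) ≈ 0.0000.
T_8 = (Δs/2)·[f(s_0) + 2f(s_1) + ... + 2f(s_{7}) + f(s_8)].
Sum ≈ 0.0191.

0.0191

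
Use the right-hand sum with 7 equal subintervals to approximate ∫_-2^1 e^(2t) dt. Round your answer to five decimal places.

5.48773

Δt = (1 − (-2))/7 = 3/7.
Right endpoints: -11/7, -8/7, -5/7, -2/7, 1/7, 4/7, 1.
f(-11/7) ≈ 0.04316, f(-8/7) ≈ 0.10170, f(-5/7) ≈ 0.23965, f(-2/7) ≈ 0.56472, f(1/7) ≈ 1.33071, f(4/7) ≈ 3.13571, f(1) ≈ 7.38906.
Sum = Δt · [f(-11/7) + f(-8/7) + f(-5/7) + ...].
Sum ≈ 5.48773.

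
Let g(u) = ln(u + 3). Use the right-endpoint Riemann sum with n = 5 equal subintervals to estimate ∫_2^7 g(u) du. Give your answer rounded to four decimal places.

Δu = (7 − 2)/5 = 1.
Right endpoints: 3, 4, 5, 6, 7.
g(3) ≈ 1.7918, g(4) ≈ 1.9459, g(5) ≈ 2.0794, g(6) ≈ 2.1972, g(7) ≈ 2.3026.
Sum = Δu · [g(3) + g(4) + g(5) + g(6) + g(7)].
Sum ≈ 10.3169.

10.3169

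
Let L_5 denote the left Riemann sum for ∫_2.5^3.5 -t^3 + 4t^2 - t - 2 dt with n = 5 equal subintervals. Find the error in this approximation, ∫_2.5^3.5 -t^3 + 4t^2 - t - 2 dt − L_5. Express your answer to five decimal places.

-0.39167

Exact integral: ∫_2.5^3.5 f(t) dt ≈ 3.5833333.
L_5 = 3.975.
Error ≈ 3.5833333 − 3.975 ≈ -0.39167.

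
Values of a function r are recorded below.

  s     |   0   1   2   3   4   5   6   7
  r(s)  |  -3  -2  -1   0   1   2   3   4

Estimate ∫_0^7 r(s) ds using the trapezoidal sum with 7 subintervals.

3.5

Δs = 1.
T_7 = (1/2)·[(-3) + 2·(-2) + 2·(-1) + 2·0 + 2·1 + 2·2 + 2·3 + 4] = 3.5.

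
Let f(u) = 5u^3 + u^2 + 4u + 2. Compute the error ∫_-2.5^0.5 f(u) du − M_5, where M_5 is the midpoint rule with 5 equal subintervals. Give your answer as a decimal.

-1.26

Exact integral: ∫_-2.5^0.5 f(u) du = -49.5.
M_5 = -48.24.
Error = -49.5 − (-48.24) = -1.26.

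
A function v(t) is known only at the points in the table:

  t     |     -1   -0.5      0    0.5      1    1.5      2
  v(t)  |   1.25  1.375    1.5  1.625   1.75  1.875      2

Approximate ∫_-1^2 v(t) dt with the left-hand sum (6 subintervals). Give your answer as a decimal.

4.6875

Δt = 0.5.
Sum = 0.5·[1.25 + 1.375 + 1.5 + 1.625 + 1.75 + 1.875] = 4.6875.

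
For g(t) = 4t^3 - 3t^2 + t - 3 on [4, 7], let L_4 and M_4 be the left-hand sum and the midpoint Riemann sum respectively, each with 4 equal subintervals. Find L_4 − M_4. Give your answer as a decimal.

L_4 = 1508.71875.
M_4 = 1864.640625.
L_4 − M_4 = -355.921875.

-355.921875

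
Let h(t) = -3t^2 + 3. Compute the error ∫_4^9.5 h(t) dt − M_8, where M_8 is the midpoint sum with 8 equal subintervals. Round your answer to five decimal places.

-0.64990

Exact integral: ∫_4^9.5 h(t) dt = -776.875.
M_8 ≈ -776.2250977.
Error ≈ -776.875 − (-776.2250977) ≈ -0.64990.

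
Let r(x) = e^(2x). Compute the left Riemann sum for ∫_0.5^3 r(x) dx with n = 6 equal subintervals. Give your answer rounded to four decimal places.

128.3365

Δx = (3 − 0.5)/6 = 5/12.
Left endpoints: 0.5, 11/12, 4/3, 1.75, 13/6, 31/12.
r(0.5) ≈ 2.7183, r(11/12) ≈ 6.2547, r(4/3) ≈ 14.3919, r(1.75) ≈ 33.1155, r(13/6) ≈ 76.1979, r(31/12) ≈ 175.3294.
Sum = Δx · [r(0.5) + r(11/12) + r(4/3) + ...].
Sum ≈ 128.3365.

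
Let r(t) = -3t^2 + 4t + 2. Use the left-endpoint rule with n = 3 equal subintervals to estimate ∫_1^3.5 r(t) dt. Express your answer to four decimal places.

Δt = (3.5 − 1)/3 = 5/6.
Left endpoints: 1, 11/6, 8/3.
r(1) = 3, r(11/6) = -0.75, r(8/3) = -26/3.
Sum = Δt · [r(1) + r(11/6) + r(8/3)].
Sum ≈ -5.3472.

-5.3472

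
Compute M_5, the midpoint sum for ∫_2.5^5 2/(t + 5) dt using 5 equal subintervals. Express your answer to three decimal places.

0.575

Δt = (5 − 2.5)/5 = 0.5.
Midpoints: 2.75, 3.25, 3.75, 4.25, 4.75.
f(2.75) = 8/31, f(3.25) = 8/33, f(3.75) = 8/35, f(4.25) = 8/37, f(4.75) = 8/39.
Sum = Δt · [f(2.75) + f(3.25) + f(3.75) + f(4.25) + f(4.75)].
Sum ≈ 0.575.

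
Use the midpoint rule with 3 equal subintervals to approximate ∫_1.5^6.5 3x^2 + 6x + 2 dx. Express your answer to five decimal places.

Δx = (6.5 − 1.5)/3 = 5/3.
Midpoints: 7/3, 4, 17/3.
f(7/3) = 97/3, f(4) = 74, f(17/3) = 397/3.
Sum = Δx · [f(7/3) + f(4) + f(17/3)].
Sum ≈ 397.77778.

397.77778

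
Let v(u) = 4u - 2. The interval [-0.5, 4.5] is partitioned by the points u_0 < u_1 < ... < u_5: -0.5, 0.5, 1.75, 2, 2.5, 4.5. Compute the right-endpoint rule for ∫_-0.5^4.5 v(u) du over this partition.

43.75

Subinterval widths: 1, 1.25, 0.25, 0.5, 2.
Right endpoints: 0.5, 1.75, 2, 2.5, 4.5.
v(0.5) = 0, v(1.75) = 5, v(2) = 6, v(2.5) = 8, v(4.5) = 16.
Sum = Σ Δu_i · v(u_i).
Sum = 43.75.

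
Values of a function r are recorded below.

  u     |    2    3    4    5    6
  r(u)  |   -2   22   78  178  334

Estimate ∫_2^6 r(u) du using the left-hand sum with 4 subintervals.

276

Δu = 1.
Sum = 1·[(-2) + 22 + 78 + 178] = 276.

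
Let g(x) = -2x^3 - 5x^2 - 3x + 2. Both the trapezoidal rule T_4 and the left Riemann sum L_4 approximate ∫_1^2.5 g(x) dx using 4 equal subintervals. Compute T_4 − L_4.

T_4 ≈ -48.82617.
L_4 ≈ -37.57617.
T_4 − L_4 = -11.25.

-11.25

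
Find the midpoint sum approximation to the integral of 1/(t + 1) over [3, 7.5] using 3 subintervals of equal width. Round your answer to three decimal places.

Δt = (7.5 − 3)/3 = 1.5.
Midpoints: 3.75, 5.25, 6.75.
f(3.75) = 4/19, f(5.25) = 0.16, f(6.75) = 4/31.
Sum = Δt · [f(3.75) + f(5.25) + f(6.75)].
Sum ≈ 0.749.

0.749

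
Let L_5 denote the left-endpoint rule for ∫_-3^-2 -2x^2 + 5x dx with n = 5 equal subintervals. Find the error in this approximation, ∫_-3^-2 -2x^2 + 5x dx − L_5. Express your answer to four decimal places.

Exact integral: ∫_-3^-2 f(x) dx ≈ -25.166667.
L_5 = -26.68.
Error ≈ -25.166667 − (-26.68) ≈ 1.5133.

1.5133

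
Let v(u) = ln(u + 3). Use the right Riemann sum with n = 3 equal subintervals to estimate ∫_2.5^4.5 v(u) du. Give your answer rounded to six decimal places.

Δu = (4.5 − 2.5)/3 = 2/3.
Right endpoints: 19/6, 23/6, 4.5.
v(19/6) ≈ 1.819158, v(23/6) ≈ 1.921813, v(4.5) ≈ 2.014903.
Sum = Δu · [v(19/6) + v(23/6) + v(4.5)].
Sum ≈ 3.837249.

3.837249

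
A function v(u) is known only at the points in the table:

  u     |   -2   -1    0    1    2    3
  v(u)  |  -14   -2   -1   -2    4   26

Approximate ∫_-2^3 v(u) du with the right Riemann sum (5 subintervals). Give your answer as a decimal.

25

Δu = 1.
Sum = 1·[(-2) + (-1) + (-2) + 4 + 26] = 25.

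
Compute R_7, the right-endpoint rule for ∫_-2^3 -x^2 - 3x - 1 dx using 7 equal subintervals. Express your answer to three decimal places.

-31.735

Δx = (3 − (-2))/7 = 5/7.
Right endpoints: -9/7, -4/7, 1/7, 6/7, 11/7, 16/7, 3.
f(-9/7) = 59/49, f(-4/7) = 19/49, f(1/7) = -71/49, f(6/7) = -211/49, f(11/7) = -401/49, f(16/7) = -641/49, f(3) = -19.
Sum = Δx · [f(-9/7) + f(-4/7) + f(1/7) + ...].
Sum ≈ -31.735.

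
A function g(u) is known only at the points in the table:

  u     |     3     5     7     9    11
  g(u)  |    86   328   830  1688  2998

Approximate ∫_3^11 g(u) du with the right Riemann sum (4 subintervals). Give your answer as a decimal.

11688

Δu = 2.
Sum = 2·[328 + 830 + 1688 + 2998] = 11688.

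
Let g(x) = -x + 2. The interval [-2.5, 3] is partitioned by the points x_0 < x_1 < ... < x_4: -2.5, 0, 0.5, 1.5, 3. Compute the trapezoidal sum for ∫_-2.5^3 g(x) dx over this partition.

Subinterval widths: 2.5, 0.5, 1, 1.5.
g(-2.5) = 4.5, g(0) = 2, g(0.5) = 1.5, g(1.5) = 0.5, g(3) = -1.
On each subinterval the trapezoid contributes (Δx_i/2)·[g(x_{i-1}) + g(x_i)].
Sum = 9.625.

9.625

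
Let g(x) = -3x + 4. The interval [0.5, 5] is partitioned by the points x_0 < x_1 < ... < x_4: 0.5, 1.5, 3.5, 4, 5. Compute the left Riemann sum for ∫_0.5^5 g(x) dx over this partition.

-9.75

Subinterval widths: 1, 2, 0.5, 1.
Left endpoints: 0.5, 1.5, 3.5, 4.
g(0.5) = 2.5, g(1.5) = -0.5, g(3.5) = -6.5, g(4) = -8.
Sum = Σ Δx_i · g(x_i).
Sum = -9.75.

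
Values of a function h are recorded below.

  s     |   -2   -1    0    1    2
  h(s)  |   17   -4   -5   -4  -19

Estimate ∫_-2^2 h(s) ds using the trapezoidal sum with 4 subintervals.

Δs = 1.
T_4 = (1/2)·[17 + 2·(-4) + 2·(-5) + 2·(-4) + (-19)] = -14.

-14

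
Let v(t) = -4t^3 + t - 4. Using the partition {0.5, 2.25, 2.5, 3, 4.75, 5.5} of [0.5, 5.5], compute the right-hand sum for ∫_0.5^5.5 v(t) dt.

Subinterval widths: 1.75, 0.25, 0.5, 1.75, 0.75.
Right endpoints: 2.25, 2.5, 3, 4.75, 5.5.
v(2.25) = -47.3125, v(2.5) = -64, v(3) = -109, v(4.75) = -427.9375, v(5.5) = -664.
Sum = Σ Δt_i · v(t_i).
Sum = -1400.1875.

-1400.1875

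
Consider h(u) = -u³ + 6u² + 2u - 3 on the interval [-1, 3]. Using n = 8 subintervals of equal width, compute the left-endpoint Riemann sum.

25.5

Δu = (3 − (-1))/8 = 0.5.
Left endpoints: -1, -0.5, 0, 0.5, 1, 1.5, 2, 2.5.
h(-1) = 2, h(-0.5) = -2.375, h(0) = -3, h(0.5) = -0.625, h(1) = 4, h(1.5) = 10.125, h(2) = 17, h(2.5) = 23.875.
Sum = Δu · [h(-1) + h(-0.5) + h(0) + ...].
Sum = 25.5.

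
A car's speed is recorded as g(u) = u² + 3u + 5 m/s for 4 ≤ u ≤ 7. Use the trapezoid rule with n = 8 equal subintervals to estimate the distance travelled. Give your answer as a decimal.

157.5703125

Δu = (7 − 4)/8 = 0.375.
g(4) = 33, g(4.375) = 37.265625, g(4.75) = 41.8125, g(5.125) = 46.640625, g(5.5) = 51.75, g(5.875) = 57.140625, g(6.25) = 62.8125, g(6.625) = 68.765625, g(7) = 75.
T_8 = (Δu/2)·[g(u_0) + 2g(u_1) + ... + 2g(u_{7}) + g(u_8)].
Sum = 157.5703125.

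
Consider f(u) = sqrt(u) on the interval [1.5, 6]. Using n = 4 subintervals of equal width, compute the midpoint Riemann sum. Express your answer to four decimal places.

8.5837

Δu = (6 − 1.5)/4 = 1.125.
Midpoints: 2.0625, 3.1875, 4.3125, 5.4375.
f(2.0625) ≈ 1.4361, f(3.1875) ≈ 1.7854, f(4.3125) ≈ 2.0767, f(5.4375) ≈ 2.3318.
Sum = Δu · [f(2.0625) + f(3.1875) + f(4.3125) + f(5.4375)].
Sum ≈ 8.5837.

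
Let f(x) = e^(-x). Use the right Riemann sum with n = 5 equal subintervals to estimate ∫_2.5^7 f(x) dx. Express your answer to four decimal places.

Δx = (7 − 2.5)/5 = 0.9.
Right endpoints: 3.4, 4.3, 5.2, 6.1, 7.
f(3.4) ≈ 0.0334, f(4.3) ≈ 0.0136, f(5.2) ≈ 0.0055, f(6.1) ≈ 0.0022, f(7) ≈ 0.0009.
Sum = Δx · [f(3.4) + f(4.3) + f(5.2) + f(6.1) + f(7)].
Sum ≈ 0.0501.

0.0501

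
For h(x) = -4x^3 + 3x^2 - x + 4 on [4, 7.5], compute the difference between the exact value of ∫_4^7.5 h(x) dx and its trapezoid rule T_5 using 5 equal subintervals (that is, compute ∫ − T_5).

18.865

Exact integral: ∫_4^7.5 h(x) dx = -2556.3125.
T_5 = -2575.1775.
Error = -2556.3125 − (-2575.1775) = 18.865.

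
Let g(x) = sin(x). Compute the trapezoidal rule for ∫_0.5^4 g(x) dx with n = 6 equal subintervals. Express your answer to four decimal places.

Δx = (4 − 0.5)/6 = 7/12.
g(0.5) ≈ 0.4794, g(13/12) ≈ 0.8835, g(5/3) ≈ 0.9954, g(2.25) ≈ 0.7781, g(17/6) ≈ 0.3034, g(41/12) ≈ -0.2716, g(4) ≈ -0.7568.
T_6 = (Δx/2)·[g(x_0) + 2g(x_1) + ... + 2g(x_{5}) + g(x_6)].
Sum ≈ 1.4876.

1.4876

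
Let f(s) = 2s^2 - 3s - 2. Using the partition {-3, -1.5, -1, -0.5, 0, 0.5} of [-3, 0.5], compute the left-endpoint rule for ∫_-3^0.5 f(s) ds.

Subinterval widths: 1.5, 0.5, 0.5, 0.5, 0.5.
Left endpoints: -3, -1.5, -1, -0.5, 0.
f(-3) = 25, f(-1.5) = 7, f(-1) = 3, f(-0.5) = 0, f(0) = -2.
Sum = Σ Δs_i · f(s_i).
Sum = 41.5.

41.5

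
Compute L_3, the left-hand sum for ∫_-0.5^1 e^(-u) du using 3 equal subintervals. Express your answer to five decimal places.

Δu = (1 − (-0.5))/3 = 0.5.
Left endpoints: -0.5, 0, 0.5.
f(-0.5) ≈ 1.64872, f(0) ≈ 1.00000, f(0.5) ≈ 0.60653.
Sum = Δu · [f(-0.5) + f(0) + f(0.5)].
Sum ≈ 1.62763.

1.62763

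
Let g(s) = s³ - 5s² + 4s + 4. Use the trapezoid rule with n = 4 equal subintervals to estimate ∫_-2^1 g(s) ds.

Δs = (1 − (-2))/4 = 0.75.
g(-2) = -32, g(-1.25) = -10.765625, g(-0.5) = 0.625, g(0.25) = 4.703125, g(1) = 4.
T_4 = (Δs/2)·[g(s_0) + 2g(s_1) + 2g(s_2) + 2g(s_3) + g(s_4)].
Sum = -14.578125.

-14.578125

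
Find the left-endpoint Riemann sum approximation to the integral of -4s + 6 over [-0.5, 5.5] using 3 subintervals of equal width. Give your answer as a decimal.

Δs = (5.5 − (-0.5))/3 = 2.
Left endpoints: -0.5, 1.5, 3.5.
f(-0.5) = 8, f(1.5) = 0, f(3.5) = -8.
Sum = Δs · [f(-0.5) + f(1.5) + f(3.5)].
Sum = 0.

0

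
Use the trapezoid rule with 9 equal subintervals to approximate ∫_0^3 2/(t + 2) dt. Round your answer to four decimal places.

1.8365

Δt = (3 − 0)/9 = 1/3.
f(0) = 1, f(1/3) = 6/7, f(2/3) = 0.75, f(1) = 2/3, f(4/3) = 0.6, f(5/3) = 6/11, f(2) = 0.5, f(7/3) = 6/13, f(8/3) = 3/7, f(3) = 0.4.
T_9 = (Δt/2)·[f(t_0) + 2f(t_1) + ... + 2f(t_{8}) + f(t_9)].
Sum ≈ 1.8365.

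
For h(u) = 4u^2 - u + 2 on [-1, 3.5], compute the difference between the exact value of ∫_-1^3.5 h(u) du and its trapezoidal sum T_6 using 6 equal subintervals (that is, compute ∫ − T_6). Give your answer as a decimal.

Exact integral: ∫_-1^3.5 h(u) du = 61.875.
T_6 = 63.5625.
Error = 61.875 − 63.5625 = -1.6875.

-1.6875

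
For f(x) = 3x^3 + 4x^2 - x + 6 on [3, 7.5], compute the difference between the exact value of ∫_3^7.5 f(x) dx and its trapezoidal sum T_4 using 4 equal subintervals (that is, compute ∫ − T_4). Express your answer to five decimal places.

-48.64746

Exact integral: ∫_3^7.5 f(x) dx = 2842.171875.
T_4 ≈ 2890.8193359.
Error ≈ 2842.171875 − 2890.8193359 ≈ -48.64746.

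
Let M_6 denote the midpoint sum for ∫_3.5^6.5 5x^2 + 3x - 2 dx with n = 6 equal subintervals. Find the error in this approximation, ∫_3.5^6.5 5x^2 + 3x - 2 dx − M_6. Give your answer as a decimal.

0.3125

Exact integral: ∫_3.5^6.5 f(x) dx = 425.25.
M_6 = 424.9375.
Error = 425.25 − 424.9375 = 0.3125.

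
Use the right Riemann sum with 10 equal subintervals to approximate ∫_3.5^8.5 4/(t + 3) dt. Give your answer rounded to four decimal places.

2.2166

Δt = (8.5 − 3.5)/10 = 0.5.
Right endpoints: 4, 4.5, 5, 5.5, 6, 6.5, 7, 7.5, 8, 8.5.
f(4) = 4/7, f(4.5) = 8/15, f(5) = 0.5, f(5.5) = 8/17, f(6) = 4/9, f(6.5) = 8/19, f(7) = 0.4, f(7.5) = 8/21, f(8) = 4/11, f(8.5) = 8/23.
Sum = Δt · [f(4) + f(4.5) + f(5) + ...].
Sum ≈ 2.2166.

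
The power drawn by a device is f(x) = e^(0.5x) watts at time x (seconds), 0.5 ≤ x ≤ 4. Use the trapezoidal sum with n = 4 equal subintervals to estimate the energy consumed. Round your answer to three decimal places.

12.404

Δx = (4 − 0.5)/4 = 0.875.
f(0.5) ≈ 1.284, f(1.375) ≈ 1.989, f(2.25) ≈ 3.080, f(3.125) ≈ 4.771, f(4) ≈ 7.389.
T_4 = (Δx/2)·[f(x_0) + 2f(x_1) + 2f(x_2) + 2f(x_3) + f(x_4)].
Sum ≈ 12.404.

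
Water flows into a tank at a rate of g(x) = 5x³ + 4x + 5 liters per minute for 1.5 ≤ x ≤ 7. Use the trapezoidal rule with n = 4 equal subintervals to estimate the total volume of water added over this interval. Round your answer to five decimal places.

3226.40527

Δx = (7 − 1.5)/4 = 1.375.
g(1.5) = 27.875, g(2.875) = 69283/512, g(4.25) = 405.828125, g(5.625) = 469705/512, g(7) = 1748.
T_4 = (Δx/2)·[g(x_0) + 2g(x_1) + 2g(x_2) + 2g(x_3) + g(x_4)].
Sum ≈ 3226.40527.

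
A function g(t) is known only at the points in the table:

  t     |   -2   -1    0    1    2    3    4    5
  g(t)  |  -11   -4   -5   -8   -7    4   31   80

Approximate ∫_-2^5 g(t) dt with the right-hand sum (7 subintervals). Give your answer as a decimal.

91

Δt = 1.
Sum = 1·[(-4) + (-5) + (-8) + (-7) + 4 + 31 + 80] = 91.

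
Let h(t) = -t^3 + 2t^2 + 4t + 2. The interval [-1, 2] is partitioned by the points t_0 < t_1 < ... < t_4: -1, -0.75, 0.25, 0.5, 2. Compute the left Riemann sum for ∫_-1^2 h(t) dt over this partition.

8.13671875

Subinterval widths: 0.25, 1, 0.25, 1.5.
Left endpoints: -1, -0.75, 0.25, 0.5.
h(-1) = 1, h(-0.75) = 0.546875, h(0.25) = 3.109375, h(0.5) = 4.375.
Sum = Σ Δt_i · h(t_i).
Sum = 8.13671875.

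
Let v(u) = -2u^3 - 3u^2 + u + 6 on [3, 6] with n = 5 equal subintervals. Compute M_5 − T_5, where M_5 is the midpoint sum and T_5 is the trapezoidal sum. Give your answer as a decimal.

M_5 = -762.3.
T_5 = -770.4.
M_5 − T_5 = 8.1.

8.1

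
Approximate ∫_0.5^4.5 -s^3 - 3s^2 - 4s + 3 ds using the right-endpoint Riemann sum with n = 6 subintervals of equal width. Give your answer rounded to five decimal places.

Δs = (4.5 − 0.5)/6 = 2/3.
Right endpoints: 7/6, 11/6, 2.5, 19/6, 23/6, 4.5.
f(7/6) = -1585/216, f(11/6) = -4445/216, f(2.5) = -41.375, f(19/6) = -15445/216, f(23/6) = -24353/216, f(4.5) = -166.875.
Sum = Δs · [f(7/6) + f(11/6) + f(2.5) + ...].
Sum ≈ -280.27778.

-280.27778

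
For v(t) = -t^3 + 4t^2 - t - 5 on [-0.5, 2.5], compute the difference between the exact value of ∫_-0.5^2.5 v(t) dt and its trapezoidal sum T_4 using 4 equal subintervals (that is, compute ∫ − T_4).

-0.28125

Exact integral: ∫_-0.5^2.5 v(t) dt = -6.75.
T_4 = -6.46875.
Error = -6.75 − (-6.46875) = -0.28125.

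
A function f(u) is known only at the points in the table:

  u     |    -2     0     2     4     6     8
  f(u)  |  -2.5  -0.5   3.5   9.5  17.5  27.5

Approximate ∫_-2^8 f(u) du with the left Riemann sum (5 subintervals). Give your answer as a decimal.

55

Δu = 2.
Sum = 2·[(-2.5) + (-0.5) + 3.5 + 9.5 + 17.5] = 55.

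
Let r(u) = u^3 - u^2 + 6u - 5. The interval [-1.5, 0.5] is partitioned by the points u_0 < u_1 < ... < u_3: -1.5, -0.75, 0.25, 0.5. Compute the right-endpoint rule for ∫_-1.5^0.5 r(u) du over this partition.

-11.94140625

Subinterval widths: 0.75, 1, 0.25.
Right endpoints: -0.75, 0.25, 0.5.
r(-0.75) = -10.484375, r(0.25) = -3.546875, r(0.5) = -2.125.
Sum = Σ Δu_i · r(u_i).
Sum = -11.94140625.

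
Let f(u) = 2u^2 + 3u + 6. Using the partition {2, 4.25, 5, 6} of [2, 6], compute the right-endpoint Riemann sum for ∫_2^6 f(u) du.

272.71875

Subinterval widths: 2.25, 0.75, 1.
Right endpoints: 4.25, 5, 6.
f(4.25) = 54.875, f(5) = 71, f(6) = 96.
Sum = Σ Δu_i · f(u_i).
Sum = 272.71875.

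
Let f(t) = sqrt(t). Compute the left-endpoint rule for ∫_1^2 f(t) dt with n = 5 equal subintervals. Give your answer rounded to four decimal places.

Δt = (2 − 1)/5 = 0.2.
Left endpoints: 1, 1.2, 1.4, 1.6, 1.8.
f(1) ≈ 1.0000, f(1.2) ≈ 1.0954, f(1.4) ≈ 1.1832, f(1.6) ≈ 1.2649, f(1.8) ≈ 1.3416.
Sum = Δt · [f(1) + f(1.2) + f(1.4) + f(1.6) + f(1.8)].
Sum ≈ 1.1770.

1.1770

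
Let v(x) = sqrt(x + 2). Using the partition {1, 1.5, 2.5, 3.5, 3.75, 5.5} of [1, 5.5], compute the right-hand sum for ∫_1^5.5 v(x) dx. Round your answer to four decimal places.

Subinterval widths: 0.5, 1, 1, 0.25, 1.75.
Right endpoints: 1.5, 2.5, 3.5, 3.75, 5.5.
v(1.5) ≈ 1.8708, v(2.5) ≈ 2.1213, v(3.5) ≈ 2.3452, v(3.75) ≈ 2.3979, v(5.5) ≈ 2.7386.
Sum = Σ Δx_i · v(x_i).
Sum ≈ 10.7940.

10.7940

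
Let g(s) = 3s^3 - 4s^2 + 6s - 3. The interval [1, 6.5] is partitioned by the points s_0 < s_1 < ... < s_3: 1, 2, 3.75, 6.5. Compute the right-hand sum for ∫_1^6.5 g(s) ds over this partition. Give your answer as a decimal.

2129.44921875

Subinterval widths: 1, 1.75, 2.75.
Right endpoints: 2, 3.75, 6.5.
g(2) = 17, g(3.75) = 121.453125, g(6.5) = 690.875.
Sum = Σ Δs_i · g(s_i).
Sum = 2129.44921875.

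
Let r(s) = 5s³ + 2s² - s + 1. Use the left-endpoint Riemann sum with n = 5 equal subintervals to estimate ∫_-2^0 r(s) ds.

Δs = (0 − (-2))/5 = 0.4.
Left endpoints: -2, -1.6, -1.2, -0.8, -0.4.
r(-2) = -29, r(-1.6) = -12.76, r(-1.2) = -3.56, r(-0.8) = 0.52, r(-0.4) = 1.4.
Sum = Δs · [r(-2) + r(-1.6) + r(-1.2) + r(-0.8) + r(-0.4)].
Sum = -17.36.

-17.36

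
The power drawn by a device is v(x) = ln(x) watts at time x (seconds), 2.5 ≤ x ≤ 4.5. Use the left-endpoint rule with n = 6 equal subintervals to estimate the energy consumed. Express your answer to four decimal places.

Δx = (4.5 − 2.5)/6 = 1/3.
Left endpoints: 2.5, 17/6, 19/6, 3.5, 23/6, 25/6.
v(2.5) ≈ 0.9163, v(17/6) ≈ 1.0415, v(19/6) ≈ 1.1527, v(3.5) ≈ 1.2528, v(23/6) ≈ 1.3437, v(25/6) ≈ 1.4271.
Sum = Δx · [v(2.5) + v(17/6) + v(19/6) + ...].
Sum ≈ 2.3780.

2.3780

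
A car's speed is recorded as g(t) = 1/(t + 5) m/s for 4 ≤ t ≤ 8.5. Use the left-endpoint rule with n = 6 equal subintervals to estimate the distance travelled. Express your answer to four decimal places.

0.4197

Δt = (8.5 − 4)/6 = 0.75.
Left endpoints: 4, 4.75, 5.5, 6.25, 7, 7.75.
g(4) = 1/9, g(4.75) = 4/39, g(5.5) = 2/21, g(6.25) = 4/45, g(7) = 1/12, g(7.75) = 4/51.
Sum = Δt · [g(4) + g(4.75) + g(5.5) + ...].
Sum ≈ 0.4197.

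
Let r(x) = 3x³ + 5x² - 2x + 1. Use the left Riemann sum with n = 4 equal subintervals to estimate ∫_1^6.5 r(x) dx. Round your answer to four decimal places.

Δx = (6.5 − 1)/4 = 1.375.
Left endpoints: 1, 2.375, 3.75, 5.125.
r(1) = 7, r(2.375) = 33097/512, r(3.75) = 222.015625, r(5.125) = 269267/512.
Sum = Δx · [r(1) + r(2.375) + r(3.75) + r(5.125)].
Sum ≈ 1126.9092.

1126.9092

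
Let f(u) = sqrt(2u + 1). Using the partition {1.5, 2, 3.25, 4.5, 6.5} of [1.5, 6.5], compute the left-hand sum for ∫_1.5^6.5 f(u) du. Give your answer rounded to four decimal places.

Subinterval widths: 0.5, 1.25, 1.25, 2.
Left endpoints: 1.5, 2, 3.25, 4.5.
f(1.5) ≈ 2.0000, f(2) ≈ 2.2361, f(3.25) ≈ 2.7386, f(4.5) ≈ 3.1623.
Sum = Σ Δu_i · f(u_i).
Sum ≈ 13.5429.

13.5429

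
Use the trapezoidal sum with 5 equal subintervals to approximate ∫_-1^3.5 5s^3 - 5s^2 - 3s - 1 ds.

100.18125

Δs = (3.5 − (-1))/5 = 0.9.
f(-1) = -8, f(-0.1) = -0.755, f(0.8) = -4.04, f(1.7) = 4.015, f(2.6) = 45.28, f(3.5) = 141.625.
T_5 = (Δs/2)·[f(s_0) + 2f(s_1) + ... + 2f(s_{4}) + f(s_5)].
Sum = 100.18125.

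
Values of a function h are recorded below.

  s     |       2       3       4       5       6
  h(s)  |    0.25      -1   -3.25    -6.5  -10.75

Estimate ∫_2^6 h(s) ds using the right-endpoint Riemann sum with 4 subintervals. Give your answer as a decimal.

Δs = 1.
Sum = 1·[(-1) + (-3.25) + (-6.5) + (-10.75)] = -21.5.

-21.5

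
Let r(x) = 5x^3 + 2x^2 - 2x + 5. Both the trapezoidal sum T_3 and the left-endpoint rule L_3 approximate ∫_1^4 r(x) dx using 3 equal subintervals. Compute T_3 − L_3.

T_3 = 380.5.
L_3 = 211.
T_3 − L_3 = 169.5.

169.5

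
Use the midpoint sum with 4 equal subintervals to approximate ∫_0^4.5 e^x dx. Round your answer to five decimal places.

84.49055

Δx = (4.5 − 0)/4 = 1.125.
Midpoints: 0.5625, 1.6875, 2.8125, 3.9375.
f(0.5625) ≈ 1.75505, f(1.6875) ≈ 5.40595, f(2.8125) ≈ 16.65149, f(3.9375) ≈ 51.29022.
Sum = Δx · [f(0.5625) + f(1.6875) + f(2.8125) + f(3.9375)].
Sum ≈ 84.49055.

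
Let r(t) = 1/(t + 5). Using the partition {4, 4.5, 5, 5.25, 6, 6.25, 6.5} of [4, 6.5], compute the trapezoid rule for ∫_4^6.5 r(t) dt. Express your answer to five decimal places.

Subinterval widths: 0.5, 0.5, 0.25, 0.75, 0.25, 0.25.
r(4) = 1/9, r(4.5) = 2/19, r(5) = 0.1, r(5.25) = 4/41, r(6) = 1/11, r(6.25) = 4/45, r(6.5) = 2/23.
On each subinterval the trapezoid contributes (Δt_i/2)·[r(t_{i-1}) + r(t_i)].
Sum ≈ 0.24524.

0.24524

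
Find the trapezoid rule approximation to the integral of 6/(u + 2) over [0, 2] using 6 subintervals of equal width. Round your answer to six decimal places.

Δu = (2 − 0)/6 = 1/3.
f(0) = 3, f(1/3) = 18/7, f(2/3) = 2.25, f(1) = 2, f(4/3) = 1.8, f(5/3) = 18/11, f(2) = 1.5.
T_6 = (Δu/2)·[f(u_0) + 2f(u_1) + ... + 2f(u_{5}) + f(u_6)].
Sum ≈ 4.169264.

4.169264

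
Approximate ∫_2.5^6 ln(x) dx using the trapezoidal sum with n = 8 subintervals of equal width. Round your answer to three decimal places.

Δx = (6 − 2.5)/8 = 0.4375.
f(2.5) ≈ 0.916, f(2.9375) ≈ 1.078, f(3.375) ≈ 1.216, f(3.8125) ≈ 1.338, f(4.25) ≈ 1.447, f(4.6875) ≈ 1.545, f(5.125) ≈ 1.634, f(5.5625) ≈ 1.716, f(6) ≈ 1.792.
T_8 = (Δx/2)·[f(x_0) + 2f(x_1) + ... + 2f(x_{7}) + f(x_8)].
Sum ≈ 4.956.

4.956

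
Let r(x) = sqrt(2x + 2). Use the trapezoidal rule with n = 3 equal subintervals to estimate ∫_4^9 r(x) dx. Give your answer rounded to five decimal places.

19.25196

Δx = (9 − 4)/3 = 5/3.
r(4) ≈ 3.16228, r(17/3) ≈ 3.65148, r(22/3) ≈ 4.08248, r(9) ≈ 4.47214.
T_3 = (Δx/2)·[r(x_0) + 2r(x_1) + 2r(x_2) + r(x_3)].
Sum ≈ 19.25196.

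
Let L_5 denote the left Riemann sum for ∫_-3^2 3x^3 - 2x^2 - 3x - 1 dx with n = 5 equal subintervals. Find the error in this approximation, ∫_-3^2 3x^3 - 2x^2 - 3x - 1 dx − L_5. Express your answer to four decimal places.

Exact integral: ∫_-3^2 f(x) dx ≈ -69.583333.
L_5 = -125.
Error ≈ -69.583333 − (-125) ≈ 55.4167.

55.4167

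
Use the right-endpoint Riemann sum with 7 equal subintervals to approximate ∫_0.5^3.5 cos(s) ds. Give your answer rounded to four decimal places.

-1.2062

Δs = (3.5 − 0.5)/7 = 3/7.
Right endpoints: 13/14, 19/14, 25/14, 31/14, 37/14, 43/14, 3.5.
f(13/14) ≈ 0.5990, f(19/14) ≈ 0.2120, f(25/14) ≈ -0.2133, f(31/14) ≈ -0.6000, f(37/14) ≈ -0.8782, f(43/14) ≈ -0.9975, f(3.5) ≈ -0.9365.
Sum = Δs · [f(13/14) + f(19/14) + f(25/14) + ...].
Sum ≈ -1.2062.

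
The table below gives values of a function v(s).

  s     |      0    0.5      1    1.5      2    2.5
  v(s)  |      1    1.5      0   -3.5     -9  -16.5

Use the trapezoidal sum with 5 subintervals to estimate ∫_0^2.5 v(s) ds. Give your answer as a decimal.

Δs = 0.5.
T_5 = (0.5/2)·[1 + 2·1.5 + 2·0 + 2·(-3.5) + 2·(-9) + (-16.5)] = -9.375.

-9.375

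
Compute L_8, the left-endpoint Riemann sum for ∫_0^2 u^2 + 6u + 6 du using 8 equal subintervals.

24.6875

Δu = (2 − 0)/8 = 0.25.
Left endpoints: 0, 0.25, 0.5, 0.75, 1, 1.25, 1.5, 1.75.
f(0) = 6, f(0.25) = 7.5625, f(0.5) = 9.25, f(0.75) = 11.0625, f(1) = 13, f(1.25) = 15.0625, f(1.5) = 17.25, f(1.75) = 19.5625.
Sum = Δu · [f(0) + f(0.25) + f(0.5) + ...].
Sum = 24.6875.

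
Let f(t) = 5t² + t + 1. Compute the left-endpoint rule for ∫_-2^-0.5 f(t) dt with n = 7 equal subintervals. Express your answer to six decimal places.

Δt = (-0.5 − (-2))/7 = 3/14.
Left endpoints: -2, -25/14, -11/7, -19/14, -8/7, -13/14, -5/7.
f(-2) = 19, f(-25/14) = 2971/196, f(-11/7) = 577/49, f(-19/14) = 1735/196, f(-8/7) = 313/49, f(-13/14) = 859/196, f(-5/7) = 139/49.
Sum = Δt · [f(-2) + f(-25/14) + f(-11/7) + ...].
Sum ≈ 14.655612.

14.655612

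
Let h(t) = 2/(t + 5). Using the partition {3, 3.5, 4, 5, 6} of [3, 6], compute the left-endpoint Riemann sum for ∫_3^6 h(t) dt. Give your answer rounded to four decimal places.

0.6649

Subinterval widths: 0.5, 0.5, 1, 1.
Left endpoints: 3, 3.5, 4, 5.
h(3) = 0.25, h(3.5) = 4/17, h(4) = 2/9, h(5) = 0.2.
Sum = Σ Δt_i · h(t_i).
Sum ≈ 0.6649.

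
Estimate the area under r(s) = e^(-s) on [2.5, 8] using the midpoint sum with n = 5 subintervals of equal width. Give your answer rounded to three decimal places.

0.078

Δs = (8 − 2.5)/5 = 1.1.
Midpoints: 3.05, 4.15, 5.25, 6.35, 7.45.
r(3.05) ≈ 0.047, r(4.15) ≈ 0.016, r(5.25) ≈ 0.005, r(6.35) ≈ 0.002, r(7.45) ≈ 0.001.
Sum = Δs · [r(3.05) + r(4.15) + r(5.25) + r(6.35) + r(7.45)].
Sum ≈ 0.078.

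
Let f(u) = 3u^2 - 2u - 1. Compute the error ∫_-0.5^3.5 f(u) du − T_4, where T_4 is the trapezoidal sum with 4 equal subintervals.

-2

Exact integral: ∫_-0.5^3.5 f(u) du = 27.
T_4 = 29.
Error = 27 − 29 = -2.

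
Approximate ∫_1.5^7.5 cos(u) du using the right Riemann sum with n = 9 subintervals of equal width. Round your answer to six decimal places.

0.034691

Δu = (7.5 − 1.5)/9 = 2/3.
Right endpoints: 13/6, 17/6, 3.5, 25/6, 29/6, 5.5, 37/6, 41/6, 7.5.
f(13/6) ≈ -0.561229, f(17/6) ≈ -0.952863, f(3.5) ≈ -0.936457, f(25/6) ≈ -0.519036, f(29/6) ≈ 0.120650, f(5.5) ≈ 0.708670, f(37/6) ≈ 0.993219, f(41/6) ≈ 0.852447, f(7.5) ≈ 0.346635.
Sum = Δu · [f(13/6) + f(17/6) + f(3.5) + ...].
Sum ≈ 0.034691.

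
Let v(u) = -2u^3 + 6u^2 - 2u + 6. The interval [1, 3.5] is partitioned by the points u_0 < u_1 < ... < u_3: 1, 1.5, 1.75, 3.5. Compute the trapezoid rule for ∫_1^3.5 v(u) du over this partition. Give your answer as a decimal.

Subinterval widths: 0.5, 0.25, 1.75.
v(1) = 8, v(1.5) = 9.75, v(1.75) = 10.15625, v(3.5) = -13.25.
On each subinterval the trapezoid contributes (Δu_i/2)·[v(u_{i-1}) + v(u_i)].
Sum = 4.21875.

4.21875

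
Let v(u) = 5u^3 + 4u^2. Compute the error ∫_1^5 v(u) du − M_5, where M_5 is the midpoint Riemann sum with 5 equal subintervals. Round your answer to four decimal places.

10.4533

Exact integral: ∫_1^5 v(u) du ≈ 945.333333.
M_5 = 934.88.
Error ≈ 945.333333 − 934.88 ≈ 10.4533.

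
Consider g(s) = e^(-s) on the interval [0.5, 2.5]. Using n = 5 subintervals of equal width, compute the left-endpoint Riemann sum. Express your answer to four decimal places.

Δs = (2.5 − 0.5)/5 = 0.4.
Left endpoints: 0.5, 0.9, 1.3, 1.7, 2.1.
g(0.5) ≈ 0.6065, g(0.9) ≈ 0.4066, g(1.3) ≈ 0.2725, g(1.7) ≈ 0.1827, g(2.1) ≈ 0.1225.
Sum = Δs · [g(0.5) + g(0.9) + g(1.3) + g(1.7) + g(2.1)].
Sum ≈ 0.6363.

0.6363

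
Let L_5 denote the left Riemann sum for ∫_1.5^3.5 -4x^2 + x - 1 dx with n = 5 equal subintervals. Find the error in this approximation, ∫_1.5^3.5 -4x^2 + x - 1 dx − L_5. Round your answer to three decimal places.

Exact integral: ∫_1.5^3.5 f(x) dx ≈ -49.66667.
L_5 = -42.28.
Error ≈ -49.66667 − (-42.28) ≈ -7.387.

-7.387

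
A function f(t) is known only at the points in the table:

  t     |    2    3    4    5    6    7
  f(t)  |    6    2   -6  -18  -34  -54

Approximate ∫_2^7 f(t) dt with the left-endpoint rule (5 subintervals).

-50

Δt = 1.
Sum = 1·[6 + 2 + (-6) + (-18) + (-34)] = -50.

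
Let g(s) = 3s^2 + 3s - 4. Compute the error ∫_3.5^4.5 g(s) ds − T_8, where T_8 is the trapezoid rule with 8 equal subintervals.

-0.0078125

Exact integral: ∫_3.5^4.5 g(s) ds = 56.25.
T_8 = 56.2578125.
Error = 56.25 − 56.2578125 = -0.0078125.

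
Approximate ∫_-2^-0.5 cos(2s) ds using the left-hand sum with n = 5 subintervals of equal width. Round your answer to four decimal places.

-0.9541

Δs = (-0.5 − (-2))/5 = 0.3.
Left endpoints: -2, -1.7, -1.4, -1.1, -0.8.
f(-2) ≈ -0.6536, f(-1.7) ≈ -0.9668, f(-1.4) ≈ -0.9422, f(-1.1) ≈ -0.5885, f(-0.8) ≈ -0.0292.
Sum = Δs · [f(-2) + f(-1.7) + f(-1.4) + f(-1.1) + f(-0.8)].
Sum ≈ -0.9541.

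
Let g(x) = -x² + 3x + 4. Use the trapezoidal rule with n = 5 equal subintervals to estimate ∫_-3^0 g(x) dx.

Δx = (0 − (-3))/5 = 0.6.
g(-3) = -14, g(-2.4) = -8.96, g(-1.8) = -4.64, g(-1.2) = -1.04, g(-0.6) = 1.84, g(0) = 4.
T_5 = (Δx/2)·[g(x_0) + 2g(x_1) + ... + 2g(x_{4}) + g(x_5)].
Sum = -10.68.

-10.68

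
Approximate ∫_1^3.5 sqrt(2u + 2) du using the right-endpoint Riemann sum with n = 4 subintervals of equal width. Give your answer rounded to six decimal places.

6.640425

Δu = (3.5 − 1)/4 = 0.625.
Right endpoints: 1.625, 2.25, 2.875, 3.5.
f(1.625) ≈ 2.291288, f(2.25) ≈ 2.549510, f(2.875) ≈ 2.783882, f(3.5) ≈ 3.000000.
Sum = Δu · [f(1.625) + f(2.25) + f(2.875) + f(3.5)].
Sum ≈ 6.640425.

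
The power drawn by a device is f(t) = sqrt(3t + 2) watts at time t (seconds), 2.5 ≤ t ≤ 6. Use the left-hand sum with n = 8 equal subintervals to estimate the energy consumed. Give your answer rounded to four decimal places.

Δt = (6 − 2.5)/8 = 0.4375.
Left endpoints: 2.5, 2.9375, 3.375, 3.8125, 4.25, 4.6875, 5.125, 5.5625.
f(2.5) ≈ 3.0822, f(2.9375) ≈ 3.2882, f(3.375) ≈ 3.4821, f(3.8125) ≈ 3.6657, f(4.25) ≈ 3.8406, f(4.6875) ≈ 4.0078, f(5.125) ≈ 4.1683, f(5.5625) ≈ 4.3229.
Sum = Δt · [f(2.5) + f(2.9375) + f(3.375) + ...].
Sum ≈ 13.0628.

13.0628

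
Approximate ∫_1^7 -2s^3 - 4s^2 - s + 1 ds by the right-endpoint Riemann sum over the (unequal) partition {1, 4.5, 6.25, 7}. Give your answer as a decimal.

-2736.7421875

Subinterval widths: 3.5, 1.75, 0.75.
Right endpoints: 4.5, 6.25, 7.
f(4.5) = -266.75, f(6.25) = -649.78125, f(7) = -888.
Sum = Σ Δs_i · f(s_i).
Sum = -2736.7421875.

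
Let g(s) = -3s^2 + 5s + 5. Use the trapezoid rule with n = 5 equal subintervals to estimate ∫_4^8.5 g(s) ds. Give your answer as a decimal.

-388.8225

Δs = (8.5 − 4)/5 = 0.9.
g(4) = -23, g(4.9) = -42.53, g(5.8) = -66.92, g(6.7) = -96.17, g(7.6) = -130.28, g(8.5) = -169.25.
T_5 = (Δs/2)·[g(s_0) + 2g(s_1) + ... + 2g(s_{4}) + g(s_5)].
Sum = -388.8225.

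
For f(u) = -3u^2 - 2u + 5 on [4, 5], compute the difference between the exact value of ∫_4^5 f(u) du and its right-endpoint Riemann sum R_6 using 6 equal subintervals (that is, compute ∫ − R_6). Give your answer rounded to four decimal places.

Exact integral: ∫_4^5 f(u) du = -65.
R_6 ≈ -67.430556.
Error ≈ -65 − (-67.430556) ≈ 2.4306.

2.4306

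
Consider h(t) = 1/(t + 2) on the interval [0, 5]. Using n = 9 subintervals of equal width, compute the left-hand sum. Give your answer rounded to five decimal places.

Δt = (5 − 0)/9 = 5/9.
Left endpoints: 0, 5/9, 10/9, 5/3, 20/9, 25/9, 10/3, 35/9, 40/9.
h(0) = 0.5, h(5/9) = 9/23, h(10/9) = 9/28, h(5/3) = 3/11, h(20/9) = 9/38, h(25/9) = 9/43, h(10/3) = 0.1875, h(35/9) = 9/53, h(40/9) = 9/58.
Sum = Δt · [h(0) + h(5/9) + h(10/9) + ...].
Sum ≈ 1.35783.

1.35783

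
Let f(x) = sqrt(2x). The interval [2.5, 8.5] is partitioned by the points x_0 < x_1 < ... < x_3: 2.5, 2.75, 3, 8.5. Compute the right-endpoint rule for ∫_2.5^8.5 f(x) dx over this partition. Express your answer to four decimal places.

Subinterval widths: 0.25, 0.25, 5.5.
Right endpoints: 2.75, 3, 8.5.
f(2.75) ≈ 2.3452, f(3) ≈ 2.4495, f(8.5) ≈ 4.1231.
Sum = Σ Δx_i · f(x_i).
Sum ≈ 23.8758.

23.8758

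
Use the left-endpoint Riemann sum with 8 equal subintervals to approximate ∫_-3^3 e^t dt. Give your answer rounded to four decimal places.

13.4528

Δt = (3 − (-3))/8 = 0.75.
Left endpoints: -3, -2.25, -1.5, -0.75, 0, 0.75, 1.5, 2.25.
f(-3) ≈ 0.0498, f(-2.25) ≈ 0.1054, f(-1.5) ≈ 0.2231, f(-0.75) ≈ 0.4724, f(0) ≈ 1.0000, f(0.75) ≈ 2.1170, f(1.5) ≈ 4.4817, f(2.25) ≈ 9.4877.
Sum = Δt · [f(-3) + f(-2.25) + f(-1.5) + ...].
Sum ≈ 13.4528.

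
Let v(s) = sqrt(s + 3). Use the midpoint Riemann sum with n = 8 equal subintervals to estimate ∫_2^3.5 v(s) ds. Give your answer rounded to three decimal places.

Δs = (3.5 − 2)/8 = 0.1875.
Midpoints: 2.09375, 2.28125, 2.46875, 2.65625, 2.84375, 3.03125, 3.21875, 3.40625.
v(2.09375) ≈ 2.257, v(2.28125) ≈ 2.298, v(2.46875) ≈ 2.339, v(2.65625) ≈ 2.378, v(2.84375) ≈ 2.417, v(3.03125) ≈ 2.456, v(3.21875) ≈ 2.494, v(3.40625) ≈ 2.531.
Sum = Δs · [v(2.09375) + v(2.28125) + v(2.46875) + ...].
Sum ≈ 3.594.

3.594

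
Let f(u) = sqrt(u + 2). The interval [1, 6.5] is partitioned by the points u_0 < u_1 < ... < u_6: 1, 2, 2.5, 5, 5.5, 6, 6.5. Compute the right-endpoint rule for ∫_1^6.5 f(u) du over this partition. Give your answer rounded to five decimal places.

13.91630

Subinterval widths: 1, 0.5, 2.5, 0.5, 0.5, 0.5.
Right endpoints: 2, 2.5, 5, 5.5, 6, 6.5.
f(2) ≈ 2.00000, f(2.5) ≈ 2.12132, f(5) ≈ 2.64575, f(5.5) ≈ 2.73861, f(6) ≈ 2.82843, f(6.5) ≈ 2.91548.
Sum = Σ Δu_i · f(u_i).
Sum ≈ 13.91630.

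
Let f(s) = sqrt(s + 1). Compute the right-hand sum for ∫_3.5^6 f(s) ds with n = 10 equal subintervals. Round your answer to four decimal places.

6.0482

Δs = (6 − 3.5)/10 = 0.25.
Right endpoints: 3.75, 4, 4.25, 4.5, 4.75, 5, 5.25, 5.5, 5.75, 6.
f(3.75) ≈ 2.1794, f(4) ≈ 2.2361, f(4.25) ≈ 2.2913, f(4.5) ≈ 2.3452, f(4.75) ≈ 2.3979, f(5) ≈ 2.4495, f(5.25) ≈ 2.5000, f(5.5) ≈ 2.5495, f(5.75) ≈ 2.5981, f(6) ≈ 2.6458.
Sum = Δs · [f(3.75) + f(4) + f(4.25) + ...].
Sum ≈ 6.0482.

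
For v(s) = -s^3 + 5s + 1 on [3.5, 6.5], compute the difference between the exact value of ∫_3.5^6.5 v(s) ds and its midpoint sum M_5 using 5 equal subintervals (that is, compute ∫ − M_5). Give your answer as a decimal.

Exact integral: ∫_3.5^6.5 v(s) ds = -330.75.
M_5 = -329.4.
Error = -330.75 − (-329.4) = -1.35.

-1.35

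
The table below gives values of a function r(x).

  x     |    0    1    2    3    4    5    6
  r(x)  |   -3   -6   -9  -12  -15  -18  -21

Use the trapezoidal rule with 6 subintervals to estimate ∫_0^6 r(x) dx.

Δx = 1.
T_6 = (1/2)·[(-3) + 2·(-6) + 2·(-9) + 2·(-12) + 2·(-15) + 2·(-18) + (-21)] = -72.

-72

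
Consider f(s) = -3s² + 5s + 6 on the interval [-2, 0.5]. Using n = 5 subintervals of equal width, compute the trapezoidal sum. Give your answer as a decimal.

Δs = (0.5 − (-2))/5 = 0.5.
f(-2) = -16, f(-1.5) = -8.25, f(-1) = -2, f(-0.5) = 2.75, f(0) = 6, f(0.5) = 7.75.
T_5 = (Δs/2)·[f(s_0) + 2f(s_1) + ... + 2f(s_{4}) + f(s_5)].
Sum = -2.8125.

-2.8125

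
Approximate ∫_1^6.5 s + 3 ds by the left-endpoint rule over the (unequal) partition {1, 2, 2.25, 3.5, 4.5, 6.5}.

33.3125

Subinterval widths: 1, 0.25, 1.25, 1, 2.
Left endpoints: 1, 2, 2.25, 3.5, 4.5.
f(1) = 4, f(2) = 5, f(2.25) = 5.25, f(3.5) = 6.5, f(4.5) = 7.5.
Sum = Σ Δs_i · f(s_i).
Sum = 33.3125.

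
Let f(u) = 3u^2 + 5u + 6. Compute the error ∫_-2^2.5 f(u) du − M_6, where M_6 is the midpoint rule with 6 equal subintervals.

Exact integral: ∫_-2^2.5 f(u) du = 56.25.
M_6 = 55.6171875.
Error = 56.25 − 55.6171875 = 0.6328125.

0.6328125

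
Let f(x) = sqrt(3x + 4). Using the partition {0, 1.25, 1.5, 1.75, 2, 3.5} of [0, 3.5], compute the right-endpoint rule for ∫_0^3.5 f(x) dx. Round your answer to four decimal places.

Subinterval widths: 1.25, 0.25, 0.25, 0.25, 1.5.
Right endpoints: 1.25, 1.5, 1.75, 2, 3.5.
f(1.25) ≈ 2.7839, f(1.5) ≈ 2.9155, f(1.75) ≈ 3.0414, f(2) ≈ 3.1623, f(3.5) ≈ 3.8079.
Sum = Σ Δx_i · f(x_i).
Sum ≈ 11.4715.

11.4715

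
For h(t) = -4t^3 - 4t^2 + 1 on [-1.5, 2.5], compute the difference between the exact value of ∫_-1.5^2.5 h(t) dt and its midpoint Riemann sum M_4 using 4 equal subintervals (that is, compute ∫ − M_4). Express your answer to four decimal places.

-3.3333

Exact integral: ∫_-1.5^2.5 h(t) dt ≈ -55.333333.
M_4 = -52.
Error ≈ -55.333333 − (-52) ≈ -3.3333.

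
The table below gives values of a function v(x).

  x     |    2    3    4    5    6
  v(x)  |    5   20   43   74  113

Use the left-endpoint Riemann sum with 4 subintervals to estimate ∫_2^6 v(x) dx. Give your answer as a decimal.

142

Δx = 1.
Sum = 1·[5 + 20 + 43 + 74] = 142.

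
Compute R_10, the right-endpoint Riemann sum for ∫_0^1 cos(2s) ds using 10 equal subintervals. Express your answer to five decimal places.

Δs = (1 − 0)/10 = 0.1.
Right endpoints: 0.1, 0.2, 0.3, 0.4, 0.5, 0.6, 0.7, 0.8, 0.9, 1.
f(0.1) ≈ 0.98007, f(0.2) ≈ 0.92106, f(0.3) ≈ 0.82534, f(0.4) ≈ 0.69671, f(0.5) ≈ 0.54030, f(0.6) ≈ 0.36236, f(0.7) ≈ 0.16997, f(0.8) ≈ -0.02920, f(0.9) ≈ -0.22720, f(1) ≈ -0.41615.
Sum = Δs · [f(0.1) + f(0.2) + f(0.3) + ...].
Sum ≈ 0.38232.

0.38232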